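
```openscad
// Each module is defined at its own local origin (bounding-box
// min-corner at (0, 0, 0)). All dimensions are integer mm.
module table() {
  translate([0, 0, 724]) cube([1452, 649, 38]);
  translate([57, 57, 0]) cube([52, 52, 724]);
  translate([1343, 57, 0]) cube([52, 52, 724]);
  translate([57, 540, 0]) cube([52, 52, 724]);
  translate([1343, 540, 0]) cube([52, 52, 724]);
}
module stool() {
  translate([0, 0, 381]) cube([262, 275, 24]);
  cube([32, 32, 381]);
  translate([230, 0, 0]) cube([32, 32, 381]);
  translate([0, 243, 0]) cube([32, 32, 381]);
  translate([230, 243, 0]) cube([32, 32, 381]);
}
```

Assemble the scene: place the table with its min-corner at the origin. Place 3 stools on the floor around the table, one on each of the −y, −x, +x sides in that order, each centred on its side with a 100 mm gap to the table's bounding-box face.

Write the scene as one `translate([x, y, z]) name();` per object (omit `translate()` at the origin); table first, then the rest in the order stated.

table();
translate([595, -375, 0]) stool();
translate([-362, 187, 0]) stool();
translate([1552, 187, 0]) stool();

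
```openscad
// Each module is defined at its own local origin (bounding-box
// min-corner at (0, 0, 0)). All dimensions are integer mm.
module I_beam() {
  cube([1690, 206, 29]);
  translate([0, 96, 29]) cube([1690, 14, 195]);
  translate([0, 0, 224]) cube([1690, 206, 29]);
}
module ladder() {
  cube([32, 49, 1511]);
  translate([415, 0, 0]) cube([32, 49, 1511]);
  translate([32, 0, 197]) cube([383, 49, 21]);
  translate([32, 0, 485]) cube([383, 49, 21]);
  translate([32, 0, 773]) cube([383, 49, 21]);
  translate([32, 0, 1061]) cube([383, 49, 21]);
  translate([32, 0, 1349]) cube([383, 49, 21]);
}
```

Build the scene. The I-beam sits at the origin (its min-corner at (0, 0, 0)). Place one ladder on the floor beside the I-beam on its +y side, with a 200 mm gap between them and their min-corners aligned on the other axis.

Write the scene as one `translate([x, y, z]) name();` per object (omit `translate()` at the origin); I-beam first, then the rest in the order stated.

I_beam();
translate([0, 406, 0]) ladder();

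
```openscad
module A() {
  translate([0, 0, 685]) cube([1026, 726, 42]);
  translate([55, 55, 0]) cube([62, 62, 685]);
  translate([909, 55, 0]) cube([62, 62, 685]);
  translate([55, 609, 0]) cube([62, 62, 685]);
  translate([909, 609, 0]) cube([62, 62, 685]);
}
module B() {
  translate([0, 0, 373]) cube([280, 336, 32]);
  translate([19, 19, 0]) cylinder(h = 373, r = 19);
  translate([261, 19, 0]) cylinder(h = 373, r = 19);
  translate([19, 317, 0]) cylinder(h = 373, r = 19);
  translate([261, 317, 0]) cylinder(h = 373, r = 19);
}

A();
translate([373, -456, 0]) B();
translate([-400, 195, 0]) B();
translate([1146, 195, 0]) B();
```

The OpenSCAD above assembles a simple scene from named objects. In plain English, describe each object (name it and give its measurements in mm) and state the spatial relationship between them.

A is a table: top 1026 mm (x) × 726 mm (y), 42 mm thick, upper face at z = 727 mm, on four 62×62 mm square legs, each inset 55 mm from the nearest pair of top edges, running from z = 0 to the bottom of the top.

B is a simple wooden stool: a rectangular seat 280 mm (x) by 336 mm (y), 32 mm thick, top face at z = 405 mm, on four round legs, each 38 mm in diameter. The legs rest on z = 0, each leg's axis is inset half a diameter from the nearest pair of seat edges (so the leg's bounding box is flush with the corner).

Three stools sit around the table at the −y, −x, +x sides.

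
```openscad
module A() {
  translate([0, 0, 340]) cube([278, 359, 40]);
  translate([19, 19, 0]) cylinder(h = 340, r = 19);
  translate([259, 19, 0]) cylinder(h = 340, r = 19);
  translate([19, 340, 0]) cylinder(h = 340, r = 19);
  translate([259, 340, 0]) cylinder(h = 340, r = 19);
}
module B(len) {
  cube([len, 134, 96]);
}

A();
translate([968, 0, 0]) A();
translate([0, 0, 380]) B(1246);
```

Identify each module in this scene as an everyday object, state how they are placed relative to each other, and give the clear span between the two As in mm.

Second stool starts at x = 968; first ends at x = 278; clear span = 968 − 278 = 690 mm.

A is a stool. B is a beam. A beam spans the tops of two stools. The clear span between the two stools is 690 mm.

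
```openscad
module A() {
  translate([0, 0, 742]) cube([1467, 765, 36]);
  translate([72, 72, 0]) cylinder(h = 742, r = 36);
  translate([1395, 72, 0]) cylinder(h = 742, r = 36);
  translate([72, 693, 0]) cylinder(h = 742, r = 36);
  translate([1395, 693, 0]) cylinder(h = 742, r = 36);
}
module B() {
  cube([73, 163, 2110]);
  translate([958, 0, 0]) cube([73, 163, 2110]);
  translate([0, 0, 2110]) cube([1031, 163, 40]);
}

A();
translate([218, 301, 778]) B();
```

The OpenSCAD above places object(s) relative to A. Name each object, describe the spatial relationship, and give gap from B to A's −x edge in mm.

A is a table. B is a door frame. The door frame is on top of the table, centred. The gap from the door frame to the table's −x edge is 218 mm.

The door frame's min-x is at 218; the table's min-x is 0; gap = 218 mm.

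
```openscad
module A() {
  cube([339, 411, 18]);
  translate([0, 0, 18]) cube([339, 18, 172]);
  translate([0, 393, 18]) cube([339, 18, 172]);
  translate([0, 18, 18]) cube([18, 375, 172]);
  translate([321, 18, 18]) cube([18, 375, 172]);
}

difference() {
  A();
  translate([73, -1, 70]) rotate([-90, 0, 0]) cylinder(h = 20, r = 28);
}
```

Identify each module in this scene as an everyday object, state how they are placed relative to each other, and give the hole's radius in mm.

The subtracted cylinder has r = 28 mm.

A is an open box. The open box has a circular hole through its front wall. The hole's radius is 28 mm.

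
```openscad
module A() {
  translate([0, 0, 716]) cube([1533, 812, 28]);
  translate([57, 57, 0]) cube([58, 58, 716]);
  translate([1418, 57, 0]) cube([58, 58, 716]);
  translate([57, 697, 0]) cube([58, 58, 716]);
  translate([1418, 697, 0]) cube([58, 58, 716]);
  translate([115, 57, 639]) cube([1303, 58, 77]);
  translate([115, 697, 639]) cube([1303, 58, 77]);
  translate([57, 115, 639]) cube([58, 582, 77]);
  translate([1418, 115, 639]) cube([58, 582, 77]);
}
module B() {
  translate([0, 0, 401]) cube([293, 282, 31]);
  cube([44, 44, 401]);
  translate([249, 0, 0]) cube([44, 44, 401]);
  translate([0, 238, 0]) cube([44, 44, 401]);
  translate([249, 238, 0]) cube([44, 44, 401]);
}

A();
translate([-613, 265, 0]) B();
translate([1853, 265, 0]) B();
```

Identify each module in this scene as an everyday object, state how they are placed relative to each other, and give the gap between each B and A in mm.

Each stool's nearest face is 320 mm from the table's bounding box.

A is a table. B is a stool. Two stools sit around the table at the −x, +x sides. The gap between each stool and the table is 320 mm.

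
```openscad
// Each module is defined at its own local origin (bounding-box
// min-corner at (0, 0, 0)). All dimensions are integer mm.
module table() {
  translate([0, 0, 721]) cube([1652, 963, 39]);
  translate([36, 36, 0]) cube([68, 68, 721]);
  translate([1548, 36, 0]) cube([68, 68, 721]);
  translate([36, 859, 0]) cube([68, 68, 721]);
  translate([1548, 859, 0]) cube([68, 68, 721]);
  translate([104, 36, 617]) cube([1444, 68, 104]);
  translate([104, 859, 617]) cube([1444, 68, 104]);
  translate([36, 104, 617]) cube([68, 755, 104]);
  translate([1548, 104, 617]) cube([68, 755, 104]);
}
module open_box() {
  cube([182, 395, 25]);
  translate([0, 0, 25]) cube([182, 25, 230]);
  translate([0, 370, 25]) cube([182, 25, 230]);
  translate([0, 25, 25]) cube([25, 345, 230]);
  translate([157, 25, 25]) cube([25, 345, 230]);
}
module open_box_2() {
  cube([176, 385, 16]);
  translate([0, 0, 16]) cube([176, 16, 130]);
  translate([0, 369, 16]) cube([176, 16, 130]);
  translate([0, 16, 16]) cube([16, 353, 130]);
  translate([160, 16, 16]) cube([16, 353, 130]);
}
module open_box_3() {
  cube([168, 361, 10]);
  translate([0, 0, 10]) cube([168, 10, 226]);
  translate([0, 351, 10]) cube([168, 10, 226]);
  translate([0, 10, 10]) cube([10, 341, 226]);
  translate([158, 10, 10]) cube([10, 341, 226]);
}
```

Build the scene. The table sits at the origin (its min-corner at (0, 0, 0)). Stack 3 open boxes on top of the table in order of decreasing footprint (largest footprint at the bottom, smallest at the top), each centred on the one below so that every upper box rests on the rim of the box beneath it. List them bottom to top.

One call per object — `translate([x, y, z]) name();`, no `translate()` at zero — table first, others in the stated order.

table();
translate([735, 284, 760]) open_box();
translate([738, 289, 1015]) open_box_2();
translate([742, 301, 1161]) open_box_3();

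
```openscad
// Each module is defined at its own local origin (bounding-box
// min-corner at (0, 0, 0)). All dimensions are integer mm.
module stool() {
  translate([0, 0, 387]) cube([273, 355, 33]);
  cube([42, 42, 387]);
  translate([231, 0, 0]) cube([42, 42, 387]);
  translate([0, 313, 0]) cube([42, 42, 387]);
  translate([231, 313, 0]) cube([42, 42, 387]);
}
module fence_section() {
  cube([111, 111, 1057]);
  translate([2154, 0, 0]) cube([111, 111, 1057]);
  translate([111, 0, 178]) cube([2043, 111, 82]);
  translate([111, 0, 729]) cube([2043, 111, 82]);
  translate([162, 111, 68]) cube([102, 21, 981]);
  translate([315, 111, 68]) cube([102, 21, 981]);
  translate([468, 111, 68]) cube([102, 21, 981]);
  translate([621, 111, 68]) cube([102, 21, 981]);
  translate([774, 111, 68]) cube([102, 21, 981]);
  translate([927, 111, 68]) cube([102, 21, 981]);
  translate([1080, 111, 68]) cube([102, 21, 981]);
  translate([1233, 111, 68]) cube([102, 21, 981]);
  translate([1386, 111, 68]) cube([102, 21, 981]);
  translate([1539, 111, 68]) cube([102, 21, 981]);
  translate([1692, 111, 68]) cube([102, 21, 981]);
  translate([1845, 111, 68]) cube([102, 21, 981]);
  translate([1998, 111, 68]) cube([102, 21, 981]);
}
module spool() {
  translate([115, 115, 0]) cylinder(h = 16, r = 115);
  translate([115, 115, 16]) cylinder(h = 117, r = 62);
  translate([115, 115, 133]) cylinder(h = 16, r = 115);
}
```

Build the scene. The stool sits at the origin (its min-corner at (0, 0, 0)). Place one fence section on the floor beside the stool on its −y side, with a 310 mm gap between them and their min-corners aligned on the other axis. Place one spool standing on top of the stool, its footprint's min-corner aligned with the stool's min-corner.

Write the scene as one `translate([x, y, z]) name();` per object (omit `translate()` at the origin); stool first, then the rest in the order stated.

stool();
translate([0, -442, 0]) fence_section();
translate([0, 0, 420]) spool();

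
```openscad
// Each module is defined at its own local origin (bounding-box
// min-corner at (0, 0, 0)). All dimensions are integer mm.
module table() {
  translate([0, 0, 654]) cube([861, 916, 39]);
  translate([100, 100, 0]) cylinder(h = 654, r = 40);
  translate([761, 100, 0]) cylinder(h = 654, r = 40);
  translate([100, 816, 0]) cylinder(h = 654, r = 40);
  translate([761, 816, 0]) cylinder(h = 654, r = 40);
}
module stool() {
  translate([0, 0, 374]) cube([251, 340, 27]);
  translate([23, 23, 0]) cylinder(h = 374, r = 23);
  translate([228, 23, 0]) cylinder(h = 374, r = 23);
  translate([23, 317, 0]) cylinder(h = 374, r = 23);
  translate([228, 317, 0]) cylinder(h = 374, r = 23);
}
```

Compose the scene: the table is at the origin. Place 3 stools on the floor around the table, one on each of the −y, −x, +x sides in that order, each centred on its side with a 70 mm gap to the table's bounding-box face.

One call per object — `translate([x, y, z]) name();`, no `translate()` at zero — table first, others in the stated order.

table();
translate([305, -410, 0]) stool();
translate([-321, 288, 0]) stool();
translate([931, 288, 0]) stool();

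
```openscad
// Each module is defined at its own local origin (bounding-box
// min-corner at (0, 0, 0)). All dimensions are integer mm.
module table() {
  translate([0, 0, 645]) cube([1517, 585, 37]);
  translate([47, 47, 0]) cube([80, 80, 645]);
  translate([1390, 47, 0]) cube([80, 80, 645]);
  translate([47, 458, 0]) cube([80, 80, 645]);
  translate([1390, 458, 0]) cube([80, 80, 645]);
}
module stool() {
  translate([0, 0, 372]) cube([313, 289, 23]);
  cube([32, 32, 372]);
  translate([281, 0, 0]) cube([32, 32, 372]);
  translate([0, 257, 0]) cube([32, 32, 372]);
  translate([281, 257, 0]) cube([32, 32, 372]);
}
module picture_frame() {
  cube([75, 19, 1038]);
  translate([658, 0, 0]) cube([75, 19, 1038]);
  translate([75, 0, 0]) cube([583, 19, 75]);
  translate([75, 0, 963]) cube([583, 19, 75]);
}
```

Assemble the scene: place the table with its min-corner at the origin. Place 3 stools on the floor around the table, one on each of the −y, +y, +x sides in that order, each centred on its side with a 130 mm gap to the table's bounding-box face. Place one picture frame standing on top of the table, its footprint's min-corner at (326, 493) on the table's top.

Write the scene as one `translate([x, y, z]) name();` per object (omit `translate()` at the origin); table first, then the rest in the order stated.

table();
translate([602, -419, 0]) stool();
translate([602, 715, 0]) stool();
translate([1647, 148, 0]) stool();
translate([326, 493, 682]) picture_frame();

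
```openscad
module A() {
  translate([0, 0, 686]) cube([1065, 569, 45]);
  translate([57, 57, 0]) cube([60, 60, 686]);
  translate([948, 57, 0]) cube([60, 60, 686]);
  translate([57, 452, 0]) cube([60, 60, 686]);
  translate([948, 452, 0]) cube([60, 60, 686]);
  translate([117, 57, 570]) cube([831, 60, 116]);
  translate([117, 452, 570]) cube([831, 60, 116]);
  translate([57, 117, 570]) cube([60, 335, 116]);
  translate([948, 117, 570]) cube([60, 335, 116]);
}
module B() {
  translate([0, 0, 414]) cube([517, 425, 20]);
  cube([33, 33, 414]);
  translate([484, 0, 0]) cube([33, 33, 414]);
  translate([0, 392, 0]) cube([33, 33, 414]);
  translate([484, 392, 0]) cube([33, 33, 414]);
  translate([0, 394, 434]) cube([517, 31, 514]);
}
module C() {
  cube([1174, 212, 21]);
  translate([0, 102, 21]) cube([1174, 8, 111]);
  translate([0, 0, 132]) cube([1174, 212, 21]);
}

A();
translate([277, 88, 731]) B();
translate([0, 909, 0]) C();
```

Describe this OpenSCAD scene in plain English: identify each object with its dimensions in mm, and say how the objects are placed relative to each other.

A is a table with a 1065×569 mm rectangular top, 45 mm thick, top surface at z = 731 mm, supported by four 60×60 mm square legs, each inset 57 mm from the nearest pair of top edges, running from the floor. Four apron rails, 60 mm thick and 116 mm tall, run between adjacent legs with their top edges flush with the underside of the top and their outer faces flush with the legs' outer faces.

B is a chair. The seat is a 517×425×20 mm slab with its top at z = 434 mm, on four 33×33 mm corner legs (flush with the seat edges, standing on z = 0). A flat backrest 31 mm thick, 514 mm tall, spans the full seat width and rises from the seat top along its +y edge, rear face flush with the rear of the seat.

C is an I-beam lying along x, 1174 mm long. Overall section height 153 mm. Two flanges 212 mm wide (y) and 21 mm thick, one on the floor and one at the top; a web 8 mm thick runs between them, centred on the flange width.

The chair is on top of the table. The I-beam is on the floor beside the table on its +y side.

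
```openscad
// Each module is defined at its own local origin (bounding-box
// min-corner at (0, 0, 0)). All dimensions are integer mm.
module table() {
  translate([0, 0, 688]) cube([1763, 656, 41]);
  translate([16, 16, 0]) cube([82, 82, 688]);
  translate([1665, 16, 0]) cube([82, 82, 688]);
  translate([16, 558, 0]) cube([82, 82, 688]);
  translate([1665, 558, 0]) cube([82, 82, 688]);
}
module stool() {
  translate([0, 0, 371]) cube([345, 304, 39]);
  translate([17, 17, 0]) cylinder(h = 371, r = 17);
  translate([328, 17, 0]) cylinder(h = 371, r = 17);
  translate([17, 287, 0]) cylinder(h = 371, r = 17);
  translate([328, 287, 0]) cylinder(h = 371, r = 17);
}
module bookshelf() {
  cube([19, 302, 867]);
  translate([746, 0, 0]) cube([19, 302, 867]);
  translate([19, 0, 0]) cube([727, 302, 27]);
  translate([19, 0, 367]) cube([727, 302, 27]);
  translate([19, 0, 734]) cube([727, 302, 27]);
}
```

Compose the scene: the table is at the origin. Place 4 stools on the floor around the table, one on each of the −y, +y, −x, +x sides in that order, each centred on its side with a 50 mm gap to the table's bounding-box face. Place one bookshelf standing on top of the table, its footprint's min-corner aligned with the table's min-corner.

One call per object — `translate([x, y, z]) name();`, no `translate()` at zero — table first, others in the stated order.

table();
translate([709, -354, 0]) stool();
translate([709, 706, 0]) stool();
translate([-395, 176, 0]) stool();
translate([1813, 176, 0]) stool();
translate([0, 0, 729]) bookshelf();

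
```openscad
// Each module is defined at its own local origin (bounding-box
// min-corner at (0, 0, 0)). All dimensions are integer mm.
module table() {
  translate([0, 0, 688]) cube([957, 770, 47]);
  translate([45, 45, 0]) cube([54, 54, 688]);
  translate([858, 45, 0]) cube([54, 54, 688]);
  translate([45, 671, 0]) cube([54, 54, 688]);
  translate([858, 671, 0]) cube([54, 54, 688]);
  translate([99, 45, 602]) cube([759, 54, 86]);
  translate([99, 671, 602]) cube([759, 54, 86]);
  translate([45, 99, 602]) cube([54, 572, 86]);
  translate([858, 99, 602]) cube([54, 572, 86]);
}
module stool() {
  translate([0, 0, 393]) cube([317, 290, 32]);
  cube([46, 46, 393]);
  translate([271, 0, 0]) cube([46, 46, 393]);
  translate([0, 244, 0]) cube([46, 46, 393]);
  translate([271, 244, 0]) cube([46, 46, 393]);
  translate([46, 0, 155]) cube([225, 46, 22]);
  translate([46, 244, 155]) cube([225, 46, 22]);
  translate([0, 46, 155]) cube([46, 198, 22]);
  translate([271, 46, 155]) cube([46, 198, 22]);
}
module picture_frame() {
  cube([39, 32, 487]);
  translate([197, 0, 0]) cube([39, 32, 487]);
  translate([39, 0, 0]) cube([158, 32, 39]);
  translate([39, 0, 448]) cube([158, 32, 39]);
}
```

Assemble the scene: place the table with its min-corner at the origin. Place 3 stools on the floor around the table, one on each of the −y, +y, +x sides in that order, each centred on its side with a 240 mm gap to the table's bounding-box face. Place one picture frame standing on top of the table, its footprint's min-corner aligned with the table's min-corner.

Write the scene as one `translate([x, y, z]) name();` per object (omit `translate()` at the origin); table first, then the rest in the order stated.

table();
translate([320, -530, 0]) stool();
translate([320, 1010, 0]) stool();
translate([1197, 240, 0]) stool();
translate([0, 0, 735]) picture_frame();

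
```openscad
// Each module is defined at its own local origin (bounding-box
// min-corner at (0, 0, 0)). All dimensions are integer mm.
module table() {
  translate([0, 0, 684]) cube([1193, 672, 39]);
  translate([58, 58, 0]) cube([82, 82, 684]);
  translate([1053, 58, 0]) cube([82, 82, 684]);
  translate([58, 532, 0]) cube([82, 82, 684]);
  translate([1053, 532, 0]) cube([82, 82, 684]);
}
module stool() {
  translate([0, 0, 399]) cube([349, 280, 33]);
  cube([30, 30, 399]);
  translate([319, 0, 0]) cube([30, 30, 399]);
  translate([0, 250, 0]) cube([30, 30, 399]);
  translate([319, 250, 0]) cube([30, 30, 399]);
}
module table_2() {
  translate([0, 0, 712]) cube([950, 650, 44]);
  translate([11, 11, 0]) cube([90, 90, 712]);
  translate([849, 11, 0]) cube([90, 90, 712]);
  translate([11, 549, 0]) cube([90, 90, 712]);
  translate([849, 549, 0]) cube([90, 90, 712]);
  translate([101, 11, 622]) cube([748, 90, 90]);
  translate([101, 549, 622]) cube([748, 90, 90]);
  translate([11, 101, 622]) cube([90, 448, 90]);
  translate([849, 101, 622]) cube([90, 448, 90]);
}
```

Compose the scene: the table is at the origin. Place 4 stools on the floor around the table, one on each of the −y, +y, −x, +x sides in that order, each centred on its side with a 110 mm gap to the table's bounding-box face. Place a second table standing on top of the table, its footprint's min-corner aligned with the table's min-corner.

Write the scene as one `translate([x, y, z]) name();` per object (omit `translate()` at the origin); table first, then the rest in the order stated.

table();
translate([422, -390, 0]) stool();
translate([422, 782, 0]) stool();
translate([-459, 196, 0]) stool();
translate([1303, 196, 0]) stool();
translate([0, 0, 723]) table_2();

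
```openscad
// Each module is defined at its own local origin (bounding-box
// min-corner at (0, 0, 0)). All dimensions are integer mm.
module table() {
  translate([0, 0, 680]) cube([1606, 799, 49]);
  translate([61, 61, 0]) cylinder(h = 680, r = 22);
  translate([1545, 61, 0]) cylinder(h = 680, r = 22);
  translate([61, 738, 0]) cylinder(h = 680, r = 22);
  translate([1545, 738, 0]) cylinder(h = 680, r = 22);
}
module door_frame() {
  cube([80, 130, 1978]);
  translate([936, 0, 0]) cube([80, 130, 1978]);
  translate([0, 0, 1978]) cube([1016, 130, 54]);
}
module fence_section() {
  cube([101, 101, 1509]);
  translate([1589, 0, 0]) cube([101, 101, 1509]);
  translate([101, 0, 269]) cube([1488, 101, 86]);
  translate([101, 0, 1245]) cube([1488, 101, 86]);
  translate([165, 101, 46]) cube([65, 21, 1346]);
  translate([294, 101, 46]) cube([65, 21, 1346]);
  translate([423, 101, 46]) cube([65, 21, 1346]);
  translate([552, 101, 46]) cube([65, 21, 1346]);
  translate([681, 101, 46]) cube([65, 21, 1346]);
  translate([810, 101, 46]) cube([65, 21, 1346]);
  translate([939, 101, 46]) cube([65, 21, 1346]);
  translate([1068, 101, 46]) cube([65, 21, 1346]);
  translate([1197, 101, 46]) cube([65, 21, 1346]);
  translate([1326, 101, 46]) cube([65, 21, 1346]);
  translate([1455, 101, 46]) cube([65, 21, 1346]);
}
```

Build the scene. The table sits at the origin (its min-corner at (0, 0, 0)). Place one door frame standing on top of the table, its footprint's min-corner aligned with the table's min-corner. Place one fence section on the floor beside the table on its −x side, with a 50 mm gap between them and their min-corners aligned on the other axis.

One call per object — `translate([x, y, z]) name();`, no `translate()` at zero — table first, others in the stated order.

table();
translate([0, 0, 729]) door_frame();
translate([-1740, 0, 0]) fence_section();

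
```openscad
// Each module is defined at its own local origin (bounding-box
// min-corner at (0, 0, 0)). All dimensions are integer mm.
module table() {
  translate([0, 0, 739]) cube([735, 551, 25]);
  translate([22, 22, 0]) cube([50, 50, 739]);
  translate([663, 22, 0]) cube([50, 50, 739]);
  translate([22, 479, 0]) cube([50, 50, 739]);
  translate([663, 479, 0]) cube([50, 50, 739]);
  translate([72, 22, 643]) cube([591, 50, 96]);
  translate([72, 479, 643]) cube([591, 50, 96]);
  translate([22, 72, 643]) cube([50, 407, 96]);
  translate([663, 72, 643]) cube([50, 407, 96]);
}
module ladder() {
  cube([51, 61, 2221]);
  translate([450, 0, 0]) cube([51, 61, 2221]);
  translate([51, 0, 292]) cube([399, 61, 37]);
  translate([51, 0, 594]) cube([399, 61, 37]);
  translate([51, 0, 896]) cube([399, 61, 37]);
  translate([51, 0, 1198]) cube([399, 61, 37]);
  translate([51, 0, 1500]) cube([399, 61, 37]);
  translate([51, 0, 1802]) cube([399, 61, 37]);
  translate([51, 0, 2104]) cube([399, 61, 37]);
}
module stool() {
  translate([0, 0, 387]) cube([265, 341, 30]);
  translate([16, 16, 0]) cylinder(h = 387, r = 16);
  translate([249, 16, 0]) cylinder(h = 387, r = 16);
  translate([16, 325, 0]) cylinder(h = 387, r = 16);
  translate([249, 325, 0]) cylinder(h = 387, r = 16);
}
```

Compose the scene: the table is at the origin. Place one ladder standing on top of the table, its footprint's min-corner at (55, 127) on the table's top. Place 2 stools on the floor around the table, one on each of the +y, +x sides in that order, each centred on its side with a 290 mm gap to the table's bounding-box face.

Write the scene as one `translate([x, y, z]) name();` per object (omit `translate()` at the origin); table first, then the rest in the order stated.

table();
translate([55, 127, 764]) ladder();
translate([235, 841, 0]) stool();
translate([1025, 105, 0]) stool();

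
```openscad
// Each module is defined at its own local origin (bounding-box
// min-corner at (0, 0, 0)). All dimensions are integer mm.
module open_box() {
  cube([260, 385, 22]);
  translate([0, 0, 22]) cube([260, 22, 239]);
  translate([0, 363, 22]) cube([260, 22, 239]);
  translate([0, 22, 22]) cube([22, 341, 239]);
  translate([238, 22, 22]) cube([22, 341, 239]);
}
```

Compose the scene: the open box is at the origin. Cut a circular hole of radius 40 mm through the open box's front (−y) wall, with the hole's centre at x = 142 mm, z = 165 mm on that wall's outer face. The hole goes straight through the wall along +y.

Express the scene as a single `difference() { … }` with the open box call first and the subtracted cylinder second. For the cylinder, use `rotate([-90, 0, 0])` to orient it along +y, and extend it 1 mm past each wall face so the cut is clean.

difference() {
  open_box();
  translate([142, -1, 165]) rotate([-90, 0, 0]) cylinder(h = 24, r = 40);
}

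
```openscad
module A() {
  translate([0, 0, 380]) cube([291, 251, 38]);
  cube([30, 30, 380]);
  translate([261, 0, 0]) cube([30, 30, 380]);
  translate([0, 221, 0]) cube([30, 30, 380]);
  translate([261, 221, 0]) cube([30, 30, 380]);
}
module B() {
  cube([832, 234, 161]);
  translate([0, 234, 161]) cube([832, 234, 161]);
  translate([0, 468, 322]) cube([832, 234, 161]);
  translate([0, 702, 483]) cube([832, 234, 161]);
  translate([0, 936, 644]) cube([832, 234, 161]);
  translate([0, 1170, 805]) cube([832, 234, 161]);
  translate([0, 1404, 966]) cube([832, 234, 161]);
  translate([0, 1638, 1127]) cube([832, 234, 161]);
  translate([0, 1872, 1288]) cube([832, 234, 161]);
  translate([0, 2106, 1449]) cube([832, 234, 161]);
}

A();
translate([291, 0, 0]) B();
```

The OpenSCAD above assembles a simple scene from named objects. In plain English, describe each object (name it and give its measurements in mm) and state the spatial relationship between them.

A is a simple wooden stool: a rectangular seat 291 mm (x) by 251 mm (y), 38 mm thick, top face at z = 418 mm, on four square legs, each 30×30 mm in cross-section. The legs rest on z = 0, each flush with a corner of the seat.

B is a run of 10 identical solid stair steps. Each tread is 832×234 mm and each step block is 161 mm high. Step 1 rests on the floor; step k is offset from step 1 by (k−1)×234 mm in y and (k−1)×161 mm in z.

The staircase is against the stool's +x side, with their −y faces flush.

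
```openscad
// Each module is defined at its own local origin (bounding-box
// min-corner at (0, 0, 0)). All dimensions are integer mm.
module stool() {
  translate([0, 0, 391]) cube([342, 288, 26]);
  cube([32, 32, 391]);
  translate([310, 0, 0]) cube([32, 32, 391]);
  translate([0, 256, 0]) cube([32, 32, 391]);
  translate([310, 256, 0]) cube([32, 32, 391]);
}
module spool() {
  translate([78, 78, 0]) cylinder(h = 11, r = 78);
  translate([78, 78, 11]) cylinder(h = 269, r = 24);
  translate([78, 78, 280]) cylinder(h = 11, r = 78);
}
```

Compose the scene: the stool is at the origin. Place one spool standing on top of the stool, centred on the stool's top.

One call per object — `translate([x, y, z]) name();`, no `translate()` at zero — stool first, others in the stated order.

stool();
translate([93, 66, 417]) spool();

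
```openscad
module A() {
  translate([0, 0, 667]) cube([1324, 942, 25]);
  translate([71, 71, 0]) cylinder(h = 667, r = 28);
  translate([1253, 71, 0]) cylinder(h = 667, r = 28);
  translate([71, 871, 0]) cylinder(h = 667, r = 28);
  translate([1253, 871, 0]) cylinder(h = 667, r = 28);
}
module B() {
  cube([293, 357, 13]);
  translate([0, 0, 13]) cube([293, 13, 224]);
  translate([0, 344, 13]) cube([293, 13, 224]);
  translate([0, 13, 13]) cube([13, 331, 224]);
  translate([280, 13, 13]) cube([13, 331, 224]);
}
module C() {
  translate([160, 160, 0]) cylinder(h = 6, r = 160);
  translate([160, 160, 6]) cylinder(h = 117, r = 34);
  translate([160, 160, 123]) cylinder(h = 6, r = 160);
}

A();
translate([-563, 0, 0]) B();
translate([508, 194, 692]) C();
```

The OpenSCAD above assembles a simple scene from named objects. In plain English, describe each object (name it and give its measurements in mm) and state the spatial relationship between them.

A is a rectangular dining table. The top is 1324×942×25 mm with its upper surface at z = 692 mm. It stands on four round legs of 56 mm diameter, each leg's bounding box inset 43 mm from the nearest pair of top edges, running from the floor to the underside of the top.

B is an open-topped rectangular box: outside dimensions 293×357×237 mm, with a uniform wall and base thickness of 13 mm. The base is a full 293×357 slab on the floor; four walls sit on top of the base. The front and back walls (the −y and +y sides) span the full width; the two side walls fit between them.

C is a spool: two coaxial disc flanges of radius 160 mm and thickness 6 mm, joined by a core cylinder of radius 34 mm and height 117 mm. The lower flange rests on z = 0 and the three cylinders share a vertical axis.

The open box is on the floor beside the table on its −x side. The spool is on top of the table.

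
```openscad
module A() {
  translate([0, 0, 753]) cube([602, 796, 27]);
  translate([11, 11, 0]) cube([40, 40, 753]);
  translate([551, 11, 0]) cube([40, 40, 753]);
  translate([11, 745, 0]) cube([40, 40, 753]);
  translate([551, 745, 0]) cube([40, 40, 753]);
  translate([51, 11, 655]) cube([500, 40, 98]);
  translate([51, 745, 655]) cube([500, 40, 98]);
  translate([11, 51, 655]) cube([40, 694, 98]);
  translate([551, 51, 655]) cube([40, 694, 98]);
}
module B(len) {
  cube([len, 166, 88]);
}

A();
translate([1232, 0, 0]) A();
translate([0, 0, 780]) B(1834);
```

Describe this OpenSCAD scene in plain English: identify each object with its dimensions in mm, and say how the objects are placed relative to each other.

A is a table: top 602 mm (x) × 796 mm (y), 27 mm thick, upper face at z = 780 mm, on four 40×40 mm square legs, each inset 11 mm from the nearest pair of top edges, running from z = 0 to the bottom of the top. Four apron rails, 40 mm thick and 98 mm tall, run between adjacent legs with their top edges flush with the underside of the top and their outer faces flush with the legs' outer faces.

B is a rectangular beam 1834 mm long (x), 166 mm deep (y), 88 mm thick (z).

The beam spans the tops of two tables placed 630 mm apart, resting at z = 780 mm.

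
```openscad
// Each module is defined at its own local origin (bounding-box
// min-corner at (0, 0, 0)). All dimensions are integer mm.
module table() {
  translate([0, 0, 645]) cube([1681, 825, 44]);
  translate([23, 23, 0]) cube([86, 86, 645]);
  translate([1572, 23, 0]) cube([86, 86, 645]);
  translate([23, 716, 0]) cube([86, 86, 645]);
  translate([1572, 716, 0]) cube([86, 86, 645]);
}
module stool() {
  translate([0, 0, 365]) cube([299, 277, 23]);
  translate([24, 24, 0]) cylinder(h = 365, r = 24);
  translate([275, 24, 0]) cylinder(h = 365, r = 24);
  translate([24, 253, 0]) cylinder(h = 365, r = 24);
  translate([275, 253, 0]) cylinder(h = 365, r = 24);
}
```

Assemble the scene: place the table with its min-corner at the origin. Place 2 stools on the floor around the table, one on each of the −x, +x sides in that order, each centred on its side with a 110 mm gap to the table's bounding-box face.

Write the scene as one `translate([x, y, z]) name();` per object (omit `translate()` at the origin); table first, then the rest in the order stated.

table();
translate([-409, 274, 0]) stool();
translate([1791, 274, 0]) stool();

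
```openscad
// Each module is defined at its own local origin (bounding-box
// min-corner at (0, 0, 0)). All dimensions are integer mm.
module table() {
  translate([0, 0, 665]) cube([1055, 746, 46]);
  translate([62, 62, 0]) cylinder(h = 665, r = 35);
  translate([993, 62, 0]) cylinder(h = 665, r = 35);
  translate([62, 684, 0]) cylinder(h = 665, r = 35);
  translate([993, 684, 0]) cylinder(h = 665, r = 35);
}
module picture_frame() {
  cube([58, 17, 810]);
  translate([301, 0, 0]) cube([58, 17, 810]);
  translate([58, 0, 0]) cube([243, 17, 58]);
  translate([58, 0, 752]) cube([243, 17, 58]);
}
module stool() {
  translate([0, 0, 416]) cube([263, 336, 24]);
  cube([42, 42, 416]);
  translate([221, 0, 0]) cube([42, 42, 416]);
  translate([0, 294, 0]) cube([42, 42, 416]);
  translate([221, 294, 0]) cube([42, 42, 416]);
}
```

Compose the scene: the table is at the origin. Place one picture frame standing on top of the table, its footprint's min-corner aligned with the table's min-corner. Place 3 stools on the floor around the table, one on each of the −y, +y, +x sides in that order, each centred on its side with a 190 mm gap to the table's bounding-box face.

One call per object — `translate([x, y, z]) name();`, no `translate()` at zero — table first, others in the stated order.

table();
translate([0, 0, 711]) picture_frame();
translate([396, -526, 0]) stool();
translate([396, 936, 0]) stool();
translate([1245, 205, 0]) stool();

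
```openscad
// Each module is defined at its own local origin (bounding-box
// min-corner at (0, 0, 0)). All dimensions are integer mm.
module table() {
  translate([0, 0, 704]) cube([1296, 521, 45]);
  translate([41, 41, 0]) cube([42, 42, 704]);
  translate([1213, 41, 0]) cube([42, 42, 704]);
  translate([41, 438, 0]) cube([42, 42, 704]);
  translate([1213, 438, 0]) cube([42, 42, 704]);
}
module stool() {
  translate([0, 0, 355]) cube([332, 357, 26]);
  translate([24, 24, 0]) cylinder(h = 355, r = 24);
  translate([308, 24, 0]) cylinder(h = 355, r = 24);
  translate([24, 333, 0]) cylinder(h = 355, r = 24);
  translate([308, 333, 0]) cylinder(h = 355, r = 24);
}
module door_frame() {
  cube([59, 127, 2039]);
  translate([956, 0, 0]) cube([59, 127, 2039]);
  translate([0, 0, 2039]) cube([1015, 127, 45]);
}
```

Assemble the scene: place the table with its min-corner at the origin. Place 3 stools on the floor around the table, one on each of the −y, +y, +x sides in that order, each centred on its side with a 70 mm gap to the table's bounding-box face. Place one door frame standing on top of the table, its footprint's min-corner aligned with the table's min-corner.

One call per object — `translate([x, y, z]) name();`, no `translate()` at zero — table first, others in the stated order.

table();
translate([482, -427, 0]) stool();
translate([482, 591, 0]) stool();
translate([1366, 82, 0]) stool();
translate([0, 0, 749]) door_frame();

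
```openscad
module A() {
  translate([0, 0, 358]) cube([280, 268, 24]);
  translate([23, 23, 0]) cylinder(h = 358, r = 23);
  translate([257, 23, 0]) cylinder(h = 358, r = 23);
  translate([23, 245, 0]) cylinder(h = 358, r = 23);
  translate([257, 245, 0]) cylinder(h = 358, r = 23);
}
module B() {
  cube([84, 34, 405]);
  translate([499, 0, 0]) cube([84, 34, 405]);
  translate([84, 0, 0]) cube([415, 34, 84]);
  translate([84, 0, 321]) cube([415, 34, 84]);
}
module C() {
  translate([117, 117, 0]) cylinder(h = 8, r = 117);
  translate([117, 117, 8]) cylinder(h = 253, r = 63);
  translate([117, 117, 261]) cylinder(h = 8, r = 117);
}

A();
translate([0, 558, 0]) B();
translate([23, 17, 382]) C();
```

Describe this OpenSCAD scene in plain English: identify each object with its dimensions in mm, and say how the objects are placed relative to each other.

A is a simple wooden stool: a rectangular seat 280 mm (x) by 268 mm (y), 24 mm thick, top face at z = 382 mm, on four round legs, each 46 mm in diameter. The legs rest on z = 0, each leg's axis is inset half a diameter from the nearest pair of seat edges (so the leg's bounding box is flush with the corner).

B is a picture frame with a 415×237 mm rectangular opening (x by z) and a uniform 84 mm border on every side. Frame depth is 34 mm along y. It is built from two vertical stiles running the full outside height and two horizontal rails spanning the gap between the stiles.

C is a spool: two coaxial disc flanges of radius 117 mm and thickness 8 mm, joined by a core cylinder of radius 63 mm and height 253 mm. The lower flange rests on z = 0 and the three cylinders share a vertical axis.

The picture frame is on the floor beside the stool on its +y side. The spool is on top of the stool, centred.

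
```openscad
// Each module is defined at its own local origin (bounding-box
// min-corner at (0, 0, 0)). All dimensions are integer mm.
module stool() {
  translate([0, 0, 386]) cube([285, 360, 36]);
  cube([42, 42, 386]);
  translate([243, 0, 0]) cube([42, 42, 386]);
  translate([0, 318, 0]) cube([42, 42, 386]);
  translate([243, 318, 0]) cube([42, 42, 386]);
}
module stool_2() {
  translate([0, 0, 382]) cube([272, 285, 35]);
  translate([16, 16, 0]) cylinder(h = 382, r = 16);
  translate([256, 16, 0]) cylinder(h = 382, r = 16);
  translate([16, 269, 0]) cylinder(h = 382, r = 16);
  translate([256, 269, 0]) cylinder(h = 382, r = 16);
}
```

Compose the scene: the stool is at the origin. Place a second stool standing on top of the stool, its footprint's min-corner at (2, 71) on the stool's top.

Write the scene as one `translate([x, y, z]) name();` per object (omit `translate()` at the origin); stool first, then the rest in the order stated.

stool();
translate([2, 71, 422]) stool_2();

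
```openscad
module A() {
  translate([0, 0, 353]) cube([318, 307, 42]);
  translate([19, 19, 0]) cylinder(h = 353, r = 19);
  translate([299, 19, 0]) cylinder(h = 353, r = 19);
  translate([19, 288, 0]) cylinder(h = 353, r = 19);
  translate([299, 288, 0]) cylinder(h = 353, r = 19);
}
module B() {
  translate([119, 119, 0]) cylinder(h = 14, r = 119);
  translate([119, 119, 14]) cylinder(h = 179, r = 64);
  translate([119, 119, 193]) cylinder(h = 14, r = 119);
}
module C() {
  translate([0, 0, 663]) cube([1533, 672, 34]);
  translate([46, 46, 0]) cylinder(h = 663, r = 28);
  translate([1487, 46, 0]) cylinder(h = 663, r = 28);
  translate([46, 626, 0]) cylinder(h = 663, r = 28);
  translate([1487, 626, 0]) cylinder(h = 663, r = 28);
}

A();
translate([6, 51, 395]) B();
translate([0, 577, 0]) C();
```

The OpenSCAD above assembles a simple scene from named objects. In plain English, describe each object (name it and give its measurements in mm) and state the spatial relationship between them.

A is a four-legged stool. The seat is 318×307 mm, 42 mm thick, top at z = 395 mm. It stands on four round legs, each 38 mm in diameter, from z = 0 to the seat underside, each leg's axis is inset half a diameter from the nearest pair of seat edges (so the leg's bounding box is flush with the corner).

B is a spool: two coaxial disc flanges of radius 119 mm and thickness 14 mm, joined by a core cylinder of radius 64 mm and height 179 mm. The lower flange rests on z = 0 and the three cylinders share a vertical axis.

C is a table: top 1533 mm (x) × 672 mm (y), 34 mm thick, upper face at z = 697 mm, on four round legs of 56 mm diameter, each leg's bounding box inset 18 mm from the nearest pair of top edges, running from z = 0 to the bottom of the top.

The spool is on top of the stool. The table is on the floor beside the stool on its +y side.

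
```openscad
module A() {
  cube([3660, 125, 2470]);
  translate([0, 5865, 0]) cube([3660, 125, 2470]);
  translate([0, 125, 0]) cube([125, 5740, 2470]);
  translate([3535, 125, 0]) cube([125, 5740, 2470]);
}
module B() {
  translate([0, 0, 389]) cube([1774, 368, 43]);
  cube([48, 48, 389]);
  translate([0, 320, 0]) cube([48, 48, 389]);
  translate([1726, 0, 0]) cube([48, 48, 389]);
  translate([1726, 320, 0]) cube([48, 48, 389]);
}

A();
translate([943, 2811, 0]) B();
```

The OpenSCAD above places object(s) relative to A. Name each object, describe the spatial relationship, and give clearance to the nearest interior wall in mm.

A is a house frame. B is a bench. The bench sits inside the house frame, centred. The clearance to the nearest interior wall is 818 mm.

Clearances: x = 818, y = 2686; minimum 818 mm.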